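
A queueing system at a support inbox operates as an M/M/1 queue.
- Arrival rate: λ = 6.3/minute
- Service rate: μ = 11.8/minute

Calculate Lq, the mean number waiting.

ρ = λ/μ = 6.3/11.8 = 0.5339
For M/M/1: Lq = λ²/(μ(μ-λ))
Lq = 39.69/(11.8 × 5.50)
Lq = 0.6116 emails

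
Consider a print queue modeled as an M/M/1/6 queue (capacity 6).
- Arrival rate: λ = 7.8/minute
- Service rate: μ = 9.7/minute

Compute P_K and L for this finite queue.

ρ = λ/μ = 7.8/9.7 = 0.80412
P₀ = (1-ρ)/(1-ρ^(K+1)) = (1-0.80412)/(1-0.80412^7) = 0.1959/0.7826 = 0.2503
P_K = P₀×ρ^K = 0.25029 × 0.80412^6 = 0.25029 × 0.27035 = 0.06767
Blocking probability P_6 = 0.06767 (6.77%)
L = ρ[1 - (K+1)ρ^K + Kρ^(K+1)] / [(1-ρ)(1-ρ^(K+1))]
L = 0.80412 × (1 - 7×0.270349 + 6×0.217393) / ((1 - 0.80412) × (1 - 0.217393)) = 2.1607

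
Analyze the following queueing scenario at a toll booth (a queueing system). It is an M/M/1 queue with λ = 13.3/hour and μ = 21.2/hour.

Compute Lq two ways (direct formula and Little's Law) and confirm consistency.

Method 1 (direct): Lq = λ²/(μ(μ-λ)) = 176.89/(21.2 × 7.90) = 1.0562

Method 2 (Little's Law):
W = 1/(μ-λ) = 1/7.90 = 0.12658
Wq = W - 1/μ = 0.12658 - 0.047170 = 0.07941
Lq = λWq = 13.3 × 0.07941 = 1.0562 ✔ (matches Method 1)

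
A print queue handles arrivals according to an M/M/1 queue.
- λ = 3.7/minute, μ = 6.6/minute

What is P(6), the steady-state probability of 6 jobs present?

ρ = λ/μ = 3.7/6.6 = 0.5606
P(n) = (1-ρ)ρⁿ
P(6) = (1-0.5606) × 0.5606^6
P(6) = 0.4394 × 0.03104
P(6) = 0.01364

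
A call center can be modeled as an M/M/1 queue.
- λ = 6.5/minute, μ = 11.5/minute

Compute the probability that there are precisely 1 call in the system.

ρ = λ/μ = 6.5/11.5 = 0.5652
P(n) = (1-ρ)ρⁿ
P(1) = (1-0.5652) × 0.5652^1
P(1) = 0.4348 × 0.5652
P(1) = 0.2457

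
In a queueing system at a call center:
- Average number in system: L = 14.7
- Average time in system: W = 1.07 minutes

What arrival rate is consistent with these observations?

Little's Law: L = λW, so λ = L/W
λ = 14.7/1.07 = 13.7383 calls/minute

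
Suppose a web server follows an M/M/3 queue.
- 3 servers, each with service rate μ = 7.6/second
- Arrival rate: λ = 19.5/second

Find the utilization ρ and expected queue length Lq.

Traffic intensity: ρ = λ/(cμ) = 19.5/(3×7.6) = 0.8553
Since ρ = 0.8553 < 1, system is stable.
Offered load a = λ/μ = cρ = 19.5/7.6 = 2.5658
P₀ = [ Σₙ₌₀^2 aⁿ/n! + a^3/(3!(1-ρ)) ]⁻¹
Σ = a^0/0! + a^1/1! + a^2/2! = 1.0000 + 2.5658 + 3.2916 = 6.8574
a^3/(3!(1-ρ)) = 16.8913/(6 × 0.144737) = 19.4506
P₀ = 1/(6.8574 + 19.4506) = 0.03801
Lq = P₀·a^3·ρ / (3!(1-ρ)²) = 0.0380112 × 16.8913 × 0.855263 / (6 × 0.0209488) = 4.3688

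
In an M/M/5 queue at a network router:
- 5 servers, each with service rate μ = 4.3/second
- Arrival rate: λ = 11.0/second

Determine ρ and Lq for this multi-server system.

Traffic intensity: ρ = λ/(cμ) = 11.0/(5×4.3) = 0.5116
Since ρ = 0.5116 < 1, system is stable.
Offered load a = λ/μ = cρ = 11.0/4.3 = 2.5581
P₀ = [ Σₙ₌₀^4 aⁿ/n! + a^5/(5!(1-ρ)) ]⁻¹
Σ = a^0/0! + a^1/1! + a^2/2! + a^3/3! + a^4/4! = 1.00000 + 2.55814 + 3.27204 + 2.79011 + 1.78437 = 11.4047
a^5/(5!(1-ρ)) = 109.5522/(120 × 0.488372) = 1.8693
P₀ = 1/(11.4047 + 1.8693) = 0.07534
Lq = P₀·a^5·ρ / (5!(1-ρ)²) = 0.07534 × 109.5522 × 0.5116 / (120 × 0.2385) = 0.1475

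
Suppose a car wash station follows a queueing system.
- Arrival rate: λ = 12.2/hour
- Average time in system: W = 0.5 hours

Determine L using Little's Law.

Little's Law: L = λW
L = 12.2 × 0.5 = 6.1000 cars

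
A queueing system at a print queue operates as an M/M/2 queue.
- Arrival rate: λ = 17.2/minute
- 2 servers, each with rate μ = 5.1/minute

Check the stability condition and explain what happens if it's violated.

Stability requires ρ = λ/(cμ) < 1
ρ = 17.2/(2 × 5.1) = 17.2/10.20 = 1.6863
Since 1.6863 ≥ 1, the system is UNSTABLE.
Need c > λ/μ = 17.2/5.1 = 3.37.
Minimum servers needed: c = 4.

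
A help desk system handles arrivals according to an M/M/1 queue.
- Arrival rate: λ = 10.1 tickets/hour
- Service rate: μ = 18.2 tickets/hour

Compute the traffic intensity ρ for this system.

Server utilization: ρ = λ/μ
ρ = 10.1/18.2 = 0.5549
The server is busy 55.49% of the time.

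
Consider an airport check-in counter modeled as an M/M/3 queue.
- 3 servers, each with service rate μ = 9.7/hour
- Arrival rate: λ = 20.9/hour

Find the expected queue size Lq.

Traffic intensity: ρ = λ/(cμ) = 20.9/(3×9.7) = 0.7182
Since ρ = 0.7182 < 1, system is stable.
Offered load a = λ/μ = cρ = 20.9/9.7 = 2.1546
P₀ = [ Σₙ₌₀^2 aⁿ/n! + a^3/(3!(1-ρ)) ]⁻¹
Σ = a^0/0! + a^1/1! + a^2/2! = 1.00000 + 2.15464 + 2.32123 = 5.4759
a^3/(3!(1-ρ)) = 10.0028/(6 × 0.281787) = 5.9163
P₀ = 1/(5.4759 + 5.9163) = 0.08778
Lq = P₀·a^3·ρ / (3!(1-ρ)²) = 0.08778 × 10.0028 × 0.7182 / (6 × 0.07940) = 1.3237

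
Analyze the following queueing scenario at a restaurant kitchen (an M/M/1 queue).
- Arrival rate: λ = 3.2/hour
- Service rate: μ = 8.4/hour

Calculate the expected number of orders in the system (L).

ρ = λ/μ = 3.2/8.4 = 0.3810
For M/M/1: L = λ/(μ-λ)
L = 3.2/(8.4-3.2) = 3.2/5.20
L = 0.6154 orders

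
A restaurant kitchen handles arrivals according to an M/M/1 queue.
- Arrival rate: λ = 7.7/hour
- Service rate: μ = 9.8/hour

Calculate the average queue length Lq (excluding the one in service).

ρ = λ/μ = 7.7/9.8 = 0.7857
For M/M/1: Lq = λ²/(μ(μ-λ))
Lq = 59.29/(9.8 × 2.10)
Lq = 2.8810 orders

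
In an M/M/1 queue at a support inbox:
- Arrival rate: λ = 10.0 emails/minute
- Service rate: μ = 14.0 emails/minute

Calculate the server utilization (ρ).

Server utilization: ρ = λ/μ
ρ = 10.0/14.0 = 0.7143
The server is busy 71.43% of the time.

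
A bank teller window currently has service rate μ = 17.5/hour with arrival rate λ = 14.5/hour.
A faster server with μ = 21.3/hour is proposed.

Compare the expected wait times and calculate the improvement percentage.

System 1: ρ₁ = 14.5/17.5 = 0.8286, W₁ = 1/(17.5-14.5) = 0.33333
System 2: ρ₂ = 14.5/21.3 = 0.6808, W₂ = 1/(21.3-14.5) = 0.14706
Improvement: (W₁-W₂)/W₁ = (0.33333-0.14706)/0.33333 = 55.88%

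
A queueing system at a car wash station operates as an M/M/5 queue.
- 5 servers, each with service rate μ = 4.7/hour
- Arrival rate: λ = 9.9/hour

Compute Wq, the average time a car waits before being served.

Traffic intensity: ρ = λ/(cμ) = 9.9/(5×4.7) = 0.4213
Since ρ = 0.4213 < 1, system is stable.
Offered load a = λ/μ = cρ = 9.9/4.7 = 2.1064
P₀ = [ Σₙ₌₀^4 aⁿ/n! + a^5/(5!(1-ρ)) ]⁻¹
Σ = a^0/0! + a^1/1! + a^2/2! + a^3/3! + a^4/4! = 1.00000 + 2.10638 + 2.21842 + 1.55762 + 0.820235 = 7.7027
a^5/(5!(1-ρ)) = 41.4655/(120 × 0.5787) = 0.5971
P₀ = 1/(7.7027 + 0.5971) = 0.1205
Lq = P₀·a^5·ρ / (5!(1-ρ)²) = 0.12049 × 41.4655 × 0.42128 / (120 × 0.33492) = 0.05237
Wq = Lq/λ = 0.05237/9.9 = 0.005290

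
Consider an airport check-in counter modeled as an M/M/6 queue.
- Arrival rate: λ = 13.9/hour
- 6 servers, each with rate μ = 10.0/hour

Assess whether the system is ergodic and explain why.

Stability requires ρ = λ/(cμ) < 1
ρ = 13.9/(6 × 10.0) = 13.9/60.00 = 0.2317
Since 0.2317 < 1, the system is STABLE.
The servers are busy 23.17% of the time.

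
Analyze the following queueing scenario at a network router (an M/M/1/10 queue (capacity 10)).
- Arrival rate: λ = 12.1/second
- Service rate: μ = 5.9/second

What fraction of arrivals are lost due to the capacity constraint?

ρ = λ/μ = 12.1/5.9 = 2.05085
P₀ = (1-ρ)/(1-ρ^(K+1)) = (1-2.05085)/(1-2.05085^11) = -1.0509/-2698.4350 = 0.0003894
P_K = P₀×ρ^K = 0.00038943 × 2.05085^10 = 0.00038943 × 1316.2518 = 0.5126
Blocking probability = 51.26%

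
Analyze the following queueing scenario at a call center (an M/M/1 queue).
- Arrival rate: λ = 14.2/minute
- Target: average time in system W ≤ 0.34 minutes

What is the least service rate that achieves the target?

For M/M/1: W = 1/(μ-λ)
Need W ≤ 0.34, so 1/(μ-λ) ≤ 0.34
μ - λ ≥ 1/0.34 = 2.9412
μ ≥ 14.2 + 2.9412 = 17.1412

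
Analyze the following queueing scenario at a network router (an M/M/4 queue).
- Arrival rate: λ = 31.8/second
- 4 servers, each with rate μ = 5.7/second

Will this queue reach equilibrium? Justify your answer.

Stability requires ρ = λ/(cμ) < 1
ρ = 31.8/(4 × 5.7) = 31.8/22.80 = 1.3947
Since 1.3947 ≥ 1, the system is UNSTABLE.
Need c > λ/μ = 31.8/5.7 = 5.58.
Minimum servers needed: c = 6.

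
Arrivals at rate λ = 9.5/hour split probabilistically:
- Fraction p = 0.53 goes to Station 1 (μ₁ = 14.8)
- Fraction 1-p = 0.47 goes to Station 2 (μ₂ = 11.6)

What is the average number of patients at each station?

Effective rates: λ₁ = 9.5×0.53 = 5.035, λ₂ = 9.5×0.47 = 4.465
Station 1: ρ₁ = 5.035/14.8 = 0.3402, L₁ = ρ₁/(1-ρ₁) = 0.3402/(1-0.3402) = 0.5156
Station 2: ρ₂ = 4.465/11.6 = 0.3849, L₂ = ρ₂/(1-ρ₂) = 0.3849/(1-0.3849) = 0.6258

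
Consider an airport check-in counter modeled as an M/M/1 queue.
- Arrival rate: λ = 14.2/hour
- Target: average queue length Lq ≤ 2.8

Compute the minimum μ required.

For M/M/1: Lq = λ²/(μ(μ-λ))
Need Lq ≤ 2.8, i.e. μ(μ-λ) ≥ λ²/2.8
μ² - 14.2μ - 201.64/2.8 ≥ 0  →  μ² - 14.2μ - 72.014286 ≥ 0
Quadratic formula (positive root): μ = [λ + √(λ² + 4×72.014286)]/2
Discriminant: 201.64 + 4×72.014286 = 489.69714, √489.69714 = 22.129102
μ ≥ (14.2 + 22.129102)/2 = 18.1646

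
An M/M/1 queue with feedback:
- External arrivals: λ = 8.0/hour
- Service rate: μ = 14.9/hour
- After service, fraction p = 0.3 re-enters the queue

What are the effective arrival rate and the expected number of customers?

Effective arrival rate: λ_eff = λ/(1-p) = 8.0/(1-0.3) = 8.0/0.70 = 11.4286
ρ = λ_eff/μ = 11.4286/14.9 = 0.76702
L = ρ/(1-ρ) = 0.76702/(1-0.76702) = 3.2922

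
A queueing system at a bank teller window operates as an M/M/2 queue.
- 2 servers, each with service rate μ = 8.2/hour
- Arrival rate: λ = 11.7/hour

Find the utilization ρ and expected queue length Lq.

Traffic intensity: ρ = λ/(cμ) = 11.7/(2×8.2) = 0.7134
Since ρ = 0.7134 < 1, system is stable.
Offered load a = λ/μ = cρ = 11.7/8.2 = 1.4268
P₀ = [ Σₙ₌₀^1 aⁿ/n! + a^2/(2!(1-ρ)) ]⁻¹
Σ = a^0/0! + a^1/1! = 1.0000 + 1.4268 = 2.4268
a^2/(2!(1-ρ)) = 2.03584/(2 × 0.286585) = 3.5519
P₀ = 1/(2.4268 + 3.5519) = 0.1673
Lq = P₀·a^2·ρ / (2!(1-ρ)²) = 0.16726 × 2.0358 × 0.71341 / (2 × 0.082131) = 1.4789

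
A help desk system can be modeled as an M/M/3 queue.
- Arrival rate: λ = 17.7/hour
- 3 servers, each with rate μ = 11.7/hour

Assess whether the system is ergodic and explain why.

Stability requires ρ = λ/(cμ) < 1
ρ = 17.7/(3 × 11.7) = 17.7/35.10 = 0.5043
Since 0.5043 < 1, the system is STABLE.
The servers are busy 50.43% of the time.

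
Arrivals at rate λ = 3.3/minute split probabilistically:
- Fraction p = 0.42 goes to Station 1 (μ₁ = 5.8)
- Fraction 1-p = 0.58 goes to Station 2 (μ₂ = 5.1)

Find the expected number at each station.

Effective rates: λ₁ = 3.3×0.42 = 1.386, λ₂ = 3.3×0.58 = 1.914
Station 1: ρ₁ = 1.386/5.8 = 0.23897, L₁ = ρ₁/(1-ρ₁) = 0.23897/(1-0.23897) = 0.3140
Station 2: ρ₂ = 1.914/5.1 = 0.3753, L₂ = ρ₂/(1-ρ₂) = 0.3753/(1-0.3753) = 0.6008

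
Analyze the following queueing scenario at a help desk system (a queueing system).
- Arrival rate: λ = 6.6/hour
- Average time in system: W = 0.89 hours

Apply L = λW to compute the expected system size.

Little's Law: L = λW
L = 6.6 × 0.89 = 5.8740 tickets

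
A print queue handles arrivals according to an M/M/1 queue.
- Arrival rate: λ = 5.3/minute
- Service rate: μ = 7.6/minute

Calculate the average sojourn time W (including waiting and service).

First, compute utilization: ρ = λ/μ = 5.3/7.6 = 0.6974
For M/M/1: W = 1/(μ-λ)
W = 1/(7.6-5.3) = 1/2.30
W = 0.4348 minutes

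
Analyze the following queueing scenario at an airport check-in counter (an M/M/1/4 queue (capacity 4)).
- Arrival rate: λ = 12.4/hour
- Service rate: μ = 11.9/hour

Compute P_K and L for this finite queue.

ρ = λ/μ = 12.4/11.9 = 1.04202
P₀ = (1-ρ)/(1-ρ^(K+1)) = (1-1.04202)/(1-1.04202^5) = -0.04202/-0.2285 = 0.1839
P_K = P₀×ρ^K = 0.1839 × 1.04202^4 = 0.1839 × 1.1790 = 0.2168
Blocking probability P_4 = 0.2168 (21.68%)
L = ρ[1 - (K+1)ρ^K + Kρ^(K+1)] / [(1-ρ)(1-ρ^(K+1))]
L = 1.04202 × (1 - 5×1.1789740 + 4×1.2285145) / ((1 - 1.04202) × (1 - 1.2285145)) = 2.0823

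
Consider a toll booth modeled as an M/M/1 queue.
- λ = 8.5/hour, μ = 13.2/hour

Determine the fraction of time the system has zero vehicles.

ρ = λ/μ = 8.5/13.2 = 0.6439
P(0) = 1 - ρ = 1 - 0.6439 = 0.3561
The server is idle 35.61% of the time.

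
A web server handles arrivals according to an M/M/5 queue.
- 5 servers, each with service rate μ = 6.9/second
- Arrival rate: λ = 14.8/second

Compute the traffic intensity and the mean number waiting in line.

Traffic intensity: ρ = λ/(cμ) = 14.8/(5×6.9) = 0.4290
Since ρ = 0.4290 < 1, system is stable.
Offered load a = λ/μ = cρ = 14.8/6.9 = 2.1449
P₀ = [ Σₙ₌₀^4 aⁿ/n! + a^5/(5!(1-ρ)) ]⁻¹
Σ = a^0/0! + a^1/1! + a^2/2! + a^3/3! + a^4/4! = 1.0000 + 2.1449 + 2.3004 + 1.6447 + 0.8819 = 7.9719
a^5/(5!(1-ρ)) = 45.4008/(120 × 0.5710) = 0.6626
P₀ = 1/(7.9719 + 0.6626) = 0.1158
Lq = P₀·a^5·ρ / (5!(1-ρ)²) = 0.11581 × 45.4008 × 0.42899 / (120 × 0.32606) = 0.05765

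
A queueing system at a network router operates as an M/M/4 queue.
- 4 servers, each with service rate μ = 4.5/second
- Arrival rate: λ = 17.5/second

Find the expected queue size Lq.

Traffic intensity: ρ = λ/(cμ) = 17.5/(4×4.5) = 0.9722
Since ρ = 0.9722 < 1, system is stable.
Offered load a = λ/μ = cρ = 17.5/4.5 = 3.8889
P₀ = [ Σₙ₌₀^3 aⁿ/n! + a^4/(4!(1-ρ)) ]⁻¹
Σ = a^0/0! + a^1/1! + a^2/2! + a^3/3! = 1.00000 + 3.88889 + 7.56173 + 9.80224 = 22.2529
a^4/(4!(1-ρ)) = 228.71895/(24 × 0.027777778) = 343.0784
P₀ = 1/(22.2529 + 343.0784) = 0.002737
Lq = P₀·a^4·ρ / (4!(1-ρ)²) = 0.00273724 × 228.7189 × 0.972222 / (24 × 0.000771605) = 32.8681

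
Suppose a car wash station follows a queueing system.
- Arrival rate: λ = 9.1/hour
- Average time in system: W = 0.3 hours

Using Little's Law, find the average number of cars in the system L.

Little's Law: L = λW
L = 9.1 × 0.3 = 2.7300 cars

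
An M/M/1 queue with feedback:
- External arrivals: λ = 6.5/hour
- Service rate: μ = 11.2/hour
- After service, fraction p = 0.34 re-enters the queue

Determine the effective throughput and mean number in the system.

Effective arrival rate: λ_eff = λ/(1-p) = 6.5/(1-0.34) = 6.5/0.66 = 9.84848
ρ = λ_eff/μ = 9.84848/11.2 = 0.879329
L = ρ/(1-ρ) = 0.879329/(1-0.879329) = 7.2870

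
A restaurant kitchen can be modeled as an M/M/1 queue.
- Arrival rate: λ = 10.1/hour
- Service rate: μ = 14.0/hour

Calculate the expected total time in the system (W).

First, compute utilization: ρ = λ/μ = 10.1/14.0 = 0.7214
For M/M/1: W = 1/(μ-λ)
W = 1/(14.0-10.1) = 1/3.90
W = 0.2564 hours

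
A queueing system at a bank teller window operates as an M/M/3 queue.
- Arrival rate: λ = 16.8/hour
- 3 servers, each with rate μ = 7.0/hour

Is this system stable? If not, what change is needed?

Stability requires ρ = λ/(cμ) < 1
ρ = 16.8/(3 × 7.0) = 16.8/21.00 = 0.8000
Since 0.8000 < 1, the system is STABLE.
The servers are busy 80.00% of the time.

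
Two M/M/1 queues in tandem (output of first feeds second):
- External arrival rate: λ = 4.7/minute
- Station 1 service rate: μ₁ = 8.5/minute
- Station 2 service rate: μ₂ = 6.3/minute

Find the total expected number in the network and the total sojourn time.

By Jackson's theorem, each station behaves as independent M/M/1.
Station 1: ρ₁ = 4.7/8.5 = 0.5529, L₁ = ρ₁/(1-ρ₁) = λ/(μ₁-λ) = 4.7/3.80 = 1.23684
Station 2: ρ₂ = 4.7/6.3 = 0.7460, L₂ = ρ₂/(1-ρ₂) = λ/(μ₂-λ) = 4.7/1.60 = 2.93750
Total: L = L₁ + L₂ = 1.23684 + 2.93750 = 4.17434
W = L/λ = 4.17434/4.7 = 0.8882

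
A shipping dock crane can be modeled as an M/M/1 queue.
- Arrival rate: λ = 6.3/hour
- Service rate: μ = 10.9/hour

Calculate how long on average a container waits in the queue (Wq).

First, compute utilization: ρ = λ/μ = 6.3/10.9 = 0.5780
For M/M/1: Wq = λ/(μ(μ-λ))
Wq = 6.3/(10.9 × (10.9-6.3))
Wq = 6.3/(10.9 × 4.60)
Wq = 0.1256 hours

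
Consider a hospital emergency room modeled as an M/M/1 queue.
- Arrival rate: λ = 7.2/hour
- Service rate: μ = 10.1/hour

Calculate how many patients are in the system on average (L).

ρ = λ/μ = 7.2/10.1 = 0.7129
For M/M/1: L = λ/(μ-λ)
L = 7.2/(10.1-7.2) = 7.2/2.90
L = 2.4828 patients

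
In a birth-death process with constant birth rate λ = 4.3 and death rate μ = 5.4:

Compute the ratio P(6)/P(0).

For constant rates: P(n)/P(0) = (λ/μ)^n
P(6)/P(0) = (4.3/5.4)^6 = 0.796296^6 = 0.2549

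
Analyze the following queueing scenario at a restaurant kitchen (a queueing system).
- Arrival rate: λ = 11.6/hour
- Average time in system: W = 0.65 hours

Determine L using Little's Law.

Little's Law: L = λW
L = 11.6 × 0.65 = 7.5400 orders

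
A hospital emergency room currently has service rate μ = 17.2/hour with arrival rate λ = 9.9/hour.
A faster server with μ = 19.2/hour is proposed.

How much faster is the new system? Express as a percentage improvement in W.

System 1: ρ₁ = 9.9/17.2 = 0.5756, W₁ = 1/(17.2-9.9) = 0.13699
System 2: ρ₂ = 9.9/19.2 = 0.5156, W₂ = 1/(19.2-9.9) = 0.10753
Improvement: (W₁-W₂)/W₁ = (0.13699-0.10753)/0.13699 = 21.51%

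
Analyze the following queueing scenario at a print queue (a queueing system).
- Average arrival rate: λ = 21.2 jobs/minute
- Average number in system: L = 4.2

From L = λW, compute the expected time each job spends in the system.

Little's Law: L = λW, so W = L/λ
W = 4.2/21.2 = 0.1981 minutes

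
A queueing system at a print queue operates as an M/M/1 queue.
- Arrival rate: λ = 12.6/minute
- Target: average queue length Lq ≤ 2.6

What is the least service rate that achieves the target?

For M/M/1: Lq = λ²/(μ(μ-λ))
Need Lq ≤ 2.6, i.e. μ(μ-λ) ≥ λ²/2.6
μ² - 12.6μ - 158.76/2.6 ≥ 0  →  μ² - 12.6μ - 61.06154 ≥ 0
Quadratic formula (positive root): μ = [λ + √(λ² + 4×61.06154)]/2
Discriminant: 158.76 + 4×61.06154 = 403.0062, √403.0062 = 20.0750
μ ≥ (12.6 + 20.0750)/2 = 16.3375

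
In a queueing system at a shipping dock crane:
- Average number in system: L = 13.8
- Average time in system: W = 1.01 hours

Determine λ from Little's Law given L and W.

Little's Law: L = λW, so λ = L/W
λ = 13.8/1.01 = 13.6634 containers/hour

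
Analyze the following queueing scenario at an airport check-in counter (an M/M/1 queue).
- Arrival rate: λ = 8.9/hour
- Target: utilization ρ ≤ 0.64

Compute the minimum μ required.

ρ = λ/μ, so μ = λ/ρ
μ ≥ 8.9/0.64 = 13.9062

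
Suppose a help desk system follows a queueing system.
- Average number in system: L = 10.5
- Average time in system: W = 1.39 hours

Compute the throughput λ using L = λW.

Little's Law: L = λW, so λ = L/W
λ = 10.5/1.39 = 7.5540 tickets/hour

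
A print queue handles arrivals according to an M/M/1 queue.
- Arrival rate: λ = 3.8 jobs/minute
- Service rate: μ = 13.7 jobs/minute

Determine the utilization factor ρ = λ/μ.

Server utilization: ρ = λ/μ
ρ = 3.8/13.7 = 0.2774
The server is busy 27.74% of the time.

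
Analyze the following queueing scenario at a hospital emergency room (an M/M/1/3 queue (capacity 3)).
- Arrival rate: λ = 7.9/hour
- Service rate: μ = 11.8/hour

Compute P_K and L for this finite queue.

ρ = λ/μ = 7.9/11.8 = 0.6695
P₀ = (1-ρ)/(1-ρ^(K+1)) = (1-0.6695)/(1-0.6695^4) = 0.3305/0.7991 = 0.4136
P_K = P₀×ρ^K = 0.4136 × 0.6695^3 = 0.4136 × 0.3001 = 0.1241
Blocking probability P_3 = 0.1241 (12.41%)
L = ρ[1 - (K+1)ρ^K + Kρ^(K+1)] / [(1-ρ)(1-ρ^(K+1))]
L = 0.6695 × (1 - 4×0.30009 + 3×0.20091) / ((1 - 0.6695) × (1 - 0.20091)) = 1.0200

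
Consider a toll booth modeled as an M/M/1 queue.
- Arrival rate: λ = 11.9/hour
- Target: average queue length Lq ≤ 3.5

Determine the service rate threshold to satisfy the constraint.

For M/M/1: Lq = λ²/(μ(μ-λ))
Need Lq ≤ 3.5, i.e. μ(μ-λ) ≥ λ²/3.5
μ² - 11.9μ - 141.61/3.5 ≥ 0  →  μ² - 11.9μ - 40.4600 ≥ 0
Quadratic formula (positive root): μ = [λ + √(λ² + 4×40.4600)]/2
Discriminant: 141.61 + 4×40.4600 = 303.4500, √303.4500 = 17.4198
μ ≥ (11.9 + 17.4198)/2 = 14.6599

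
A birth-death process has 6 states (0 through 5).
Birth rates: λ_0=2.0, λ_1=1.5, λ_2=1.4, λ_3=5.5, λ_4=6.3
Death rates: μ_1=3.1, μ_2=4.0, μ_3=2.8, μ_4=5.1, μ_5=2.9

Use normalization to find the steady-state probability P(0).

Ratios P(n)/P(0) = (λ₀···λₙ₋₁)/(μ₁···μₙ):
P(1)/P(0) = (2.0)/(3.1) = 0.64516
P(2)/P(0) = (2.0×1.5)/(3.1×4.0) = 0.24194
P(3)/P(0) = (2.0×1.5×1.4)/(3.1×4.0×2.8) = 0.12097
P(4)/P(0) = (2.0×1.5×1.4×5.5)/(3.1×4.0×2.8×5.1) = 0.13046
P(5)/P(0) = (2.0×1.5×1.4×5.5×6.3)/(3.1×4.0×2.8×5.1×2.9) = 0.28340

Normalization: ∑ P(n) = 1
P(0) × (1.0000 + 0.64516 + 0.24194 + 0.12097 + 0.13046 + 0.28340) = 1
P(0) × 2.4219 = 1
P(0) = 1/2.4219 = 0.4129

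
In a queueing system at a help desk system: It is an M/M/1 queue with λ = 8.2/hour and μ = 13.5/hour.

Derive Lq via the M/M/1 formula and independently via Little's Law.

Method 1 (direct): Lq = λ²/(μ(μ-λ)) = 67.24/(13.5 × 5.30) = 0.9398

Method 2 (Little's Law):
W = 1/(μ-λ) = 1/5.30 = 0.18868
Wq = W - 1/μ = 0.18868 - 0.074074 = 0.11461
Lq = λWq = 8.2 × 0.11461 = 0.9398 ✔ (matches Method 1)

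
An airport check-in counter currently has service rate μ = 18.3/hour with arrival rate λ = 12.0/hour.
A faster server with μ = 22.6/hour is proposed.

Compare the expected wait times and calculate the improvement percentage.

System 1: ρ₁ = 12.0/18.3 = 0.6557, W₁ = 1/(18.3-12.0) = 0.15873
System 2: ρ₂ = 12.0/22.6 = 0.5310, W₂ = 1/(22.6-12.0) = 0.094340
Improvement: (W₁-W₂)/W₁ = (0.15873-0.094340)/0.15873 = 40.57%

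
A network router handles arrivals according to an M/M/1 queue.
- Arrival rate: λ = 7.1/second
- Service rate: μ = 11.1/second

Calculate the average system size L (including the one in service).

ρ = λ/μ = 7.1/11.1 = 0.6396
For M/M/1: L = λ/(μ-λ)
L = 7.1/(11.1-7.1) = 7.1/4.00
L = 1.7750 packets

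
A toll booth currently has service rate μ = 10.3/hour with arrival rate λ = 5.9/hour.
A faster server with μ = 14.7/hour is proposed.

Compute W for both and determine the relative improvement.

System 1: ρ₁ = 5.9/10.3 = 0.5728, W₁ = 1/(10.3-5.9) = 0.22727
System 2: ρ₂ = 5.9/14.7 = 0.4014, W₂ = 1/(14.7-5.9) = 0.11364
Improvement: (W₁-W₂)/W₁ = (0.22727-0.11364)/0.22727 = 50.00%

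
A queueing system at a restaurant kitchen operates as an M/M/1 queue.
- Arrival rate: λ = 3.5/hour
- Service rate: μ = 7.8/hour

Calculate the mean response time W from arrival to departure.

First, compute utilization: ρ = λ/μ = 3.5/7.8 = 0.4487
For M/M/1: W = 1/(μ-λ)
W = 1/(7.8-3.5) = 1/4.30
W = 0.2326 hours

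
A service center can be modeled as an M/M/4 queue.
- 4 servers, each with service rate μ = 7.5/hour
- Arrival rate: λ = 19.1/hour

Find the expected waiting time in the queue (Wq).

Traffic intensity: ρ = λ/(cμ) = 19.1/(4×7.5) = 0.6367
Since ρ = 0.6367 < 1, system is stable.
Offered load a = λ/μ = cρ = 19.1/7.5 = 2.5467
P₀ = [ Σₙ₌₀^3 aⁿ/n! + a^4/(4!(1-ρ)) ]⁻¹
Σ = a^0/0! + a^1/1! + a^2/2! + a^3/3! = 1.0000 + 2.5467 + 3.2428 + 2.7527 = 9.5422
a^4/(4!(1-ρ)) = 42.0619/(24 × 0.363333) = 4.8236
P₀ = 1/(9.5422 + 4.8236) = 0.06961
Lq = P₀·a^4·ρ / (4!(1-ρ)²) = 0.069610 × 42.0619 × 0.63667 / (24 × 0.13201) = 0.5884
Wq = Lq/λ = 0.58837/19.1 = 0.03080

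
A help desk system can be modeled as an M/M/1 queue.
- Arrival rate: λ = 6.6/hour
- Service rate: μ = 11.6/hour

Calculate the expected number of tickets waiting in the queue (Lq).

ρ = λ/μ = 6.6/11.6 = 0.5690
For M/M/1: Lq = λ²/(μ(μ-λ))
Lq = 43.56/(11.6 × 5.00)
Lq = 0.7510 tickets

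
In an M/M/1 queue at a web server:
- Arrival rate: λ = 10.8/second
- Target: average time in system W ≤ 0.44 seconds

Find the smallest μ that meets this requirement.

For M/M/1: W = 1/(μ-λ)
Need W ≤ 0.44, so 1/(μ-λ) ≤ 0.44
μ - λ ≥ 1/0.44 = 2.2727
μ ≥ 10.8 + 2.2727 = 13.0727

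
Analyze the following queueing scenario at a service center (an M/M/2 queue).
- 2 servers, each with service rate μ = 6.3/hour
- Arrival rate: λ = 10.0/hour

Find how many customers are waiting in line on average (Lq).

Traffic intensity: ρ = λ/(cμ) = 10.0/(2×6.3) = 0.7937
Since ρ = 0.7937 < 1, system is stable.
Offered load a = λ/μ = cρ = 10.0/6.3 = 1.5873
P₀ = [ Σₙ₌₀^1 aⁿ/n! + a^2/(2!(1-ρ)) ]⁻¹
Σ = a^0/0! + a^1/1! = 1.0000 + 1.5873 = 2.5873
a^2/(2!(1-ρ)) = 2.51953/(2 × 0.206349) = 6.1050
P₀ = 1/(2.5873 + 6.1050) = 0.1150
Lq = P₀·a^2·ρ / (2!(1-ρ)²) = 0.115044 × 2.51953 × 0.793651 / (2 × 0.0425800) = 2.7013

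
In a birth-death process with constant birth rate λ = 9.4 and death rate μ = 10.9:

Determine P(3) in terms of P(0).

For constant rates: P(n)/P(0) = (λ/μ)^n
P(3)/P(0) = (9.4/10.9)^3 = 0.8624^3 = 0.6414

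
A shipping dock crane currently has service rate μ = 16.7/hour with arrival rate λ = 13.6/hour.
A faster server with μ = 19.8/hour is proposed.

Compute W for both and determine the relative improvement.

System 1: ρ₁ = 13.6/16.7 = 0.8144, W₁ = 1/(16.7-13.6) = 0.3226
System 2: ρ₂ = 13.6/19.8 = 0.6869, W₂ = 1/(19.8-13.6) = 0.1613
Improvement: (W₁-W₂)/W₁ = (0.3226-0.1613)/0.3226 = 50.00%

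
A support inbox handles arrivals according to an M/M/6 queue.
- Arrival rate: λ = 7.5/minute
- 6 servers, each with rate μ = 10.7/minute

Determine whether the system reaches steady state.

Stability requires ρ = λ/(cμ) < 1
ρ = 7.5/(6 × 10.7) = 7.5/64.20 = 0.1168
Since 0.1168 < 1, the system is STABLE.
The servers are busy 11.68% of the time.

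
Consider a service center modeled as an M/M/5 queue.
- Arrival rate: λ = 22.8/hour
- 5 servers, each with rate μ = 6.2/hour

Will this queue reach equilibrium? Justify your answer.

Stability requires ρ = λ/(cμ) < 1
ρ = 22.8/(5 × 6.2) = 22.8/31.00 = 0.7355
Since 0.7355 < 1, the system is STABLE.
The servers are busy 73.55% of the time.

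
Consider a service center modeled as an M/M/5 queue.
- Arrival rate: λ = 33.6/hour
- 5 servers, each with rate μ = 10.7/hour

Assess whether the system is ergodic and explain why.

Stability requires ρ = λ/(cμ) < 1
ρ = 33.6/(5 × 10.7) = 33.6/53.50 = 0.6280
Since 0.6280 < 1, the system is STABLE.
The servers are busy 62.80% of the time.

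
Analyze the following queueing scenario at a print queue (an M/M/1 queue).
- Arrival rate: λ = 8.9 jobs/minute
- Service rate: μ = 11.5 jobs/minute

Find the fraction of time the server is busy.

Server utilization: ρ = λ/μ
ρ = 8.9/11.5 = 0.7739
The server is busy 77.39% of the time.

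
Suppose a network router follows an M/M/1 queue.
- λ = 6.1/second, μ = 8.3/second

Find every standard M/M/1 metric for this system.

Step 1: ρ = λ/μ = 6.1/8.3 = 0.7349
Step 2: L = λ/(μ-λ) = 6.1/2.20 = 2.7727
Step 3: Lq = λ²/(μ(μ-λ)) = 37.21/(8.3×2.20) = 2.0378
Step 4: W = 1/(μ-λ) = 1/2.20 = 0.454545
Step 5: Wq = λ/(μ(μ-λ)) = 6.1/(8.3×2.20) = 0.3341
Step 6: P(0) = 1-ρ = 0.2651
Verify: L = λW = 6.1×0.454545 = 2.7727 ✔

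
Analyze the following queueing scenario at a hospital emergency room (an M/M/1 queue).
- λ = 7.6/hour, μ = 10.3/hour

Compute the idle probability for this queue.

ρ = λ/μ = 7.6/10.3 = 0.7379
P(0) = 1 - ρ = 1 - 0.7379 = 0.2621
The server is idle 26.21% of the time.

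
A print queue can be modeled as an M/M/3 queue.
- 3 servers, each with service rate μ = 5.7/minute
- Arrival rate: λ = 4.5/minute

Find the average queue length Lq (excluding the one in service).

Traffic intensity: ρ = λ/(cμ) = 4.5/(3×5.7) = 0.2632
Since ρ = 0.2632 < 1, system is stable.
Offered load a = λ/μ = cρ = 4.5/5.7 = 0.7895
P₀ = [ Σₙ₌₀^2 aⁿ/n! + a^3/(3!(1-ρ)) ]⁻¹
Σ = a^0/0! + a^1/1! + a^2/2! = 1.0000 + 0.7895 + 0.3116 = 2.1011
a^3/(3!(1-ρ)) = 0.4921/(6 × 0.7368) = 0.1113
P₀ = 1/(2.1011 + 0.1113) = 0.4520
Lq = P₀·a^3·ρ / (3!(1-ρ)²) = 0.4520 × 0.4921 × 0.2632 / (6 × 0.5429) = 0.01797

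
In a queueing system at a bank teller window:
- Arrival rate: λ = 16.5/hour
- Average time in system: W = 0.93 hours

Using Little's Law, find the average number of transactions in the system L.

Little's Law: L = λW
L = 16.5 × 0.93 = 15.3450 transactions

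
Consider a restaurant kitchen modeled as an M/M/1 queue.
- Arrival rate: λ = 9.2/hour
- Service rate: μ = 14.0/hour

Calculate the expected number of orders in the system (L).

ρ = λ/μ = 9.2/14.0 = 0.6571
For M/M/1: L = λ/(μ-λ)
L = 9.2/(14.0-9.2) = 9.2/4.80
L = 1.9167 orders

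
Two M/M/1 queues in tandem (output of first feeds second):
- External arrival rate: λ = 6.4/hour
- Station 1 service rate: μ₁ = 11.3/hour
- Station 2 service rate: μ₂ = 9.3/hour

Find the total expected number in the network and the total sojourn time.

By Jackson's theorem, each station behaves as independent M/M/1.
Station 1: ρ₁ = 6.4/11.3 = 0.5664, L₁ = ρ₁/(1-ρ₁) = λ/(μ₁-λ) = 6.4/4.90 = 1.3061
Station 2: ρ₂ = 6.4/9.3 = 0.6882, L₂ = ρ₂/(1-ρ₂) = λ/(μ₂-λ) = 6.4/2.90 = 2.2069
Total: L = L₁ + L₂ = 1.3061 + 2.2069 = 3.5130
W = L/λ = 3.5130/6.4 = 0.5489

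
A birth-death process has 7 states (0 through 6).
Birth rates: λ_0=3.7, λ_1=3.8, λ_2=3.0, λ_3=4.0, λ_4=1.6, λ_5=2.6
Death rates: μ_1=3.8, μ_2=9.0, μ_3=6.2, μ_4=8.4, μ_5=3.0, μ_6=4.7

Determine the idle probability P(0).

Ratios P(n)/P(0) = (λ₀···λₙ₋₁)/(μ₁···μₙ):
P(1)/P(0) = (3.7)/(3.8) = 0.9737
P(2)/P(0) = (3.7×3.8)/(3.8×9.0) = 0.4111
P(3)/P(0) = (3.7×3.8×3.0)/(3.8×9.0×6.2) = 0.1989
P(4)/P(0) = (3.7×3.8×3.0×4.0)/(3.8×9.0×6.2×8.4) = 0.09473
P(5)/P(0) = (3.7×3.8×3.0×4.0×1.6)/(3.8×9.0×6.2×8.4×3.0) = 0.05052
P(6)/P(0) = (3.7×3.8×3.0×4.0×1.6×2.6)/(3.8×9.0×6.2×8.4×3.0×4.7) = 0.02795

Normalization: ∑ P(n) = 1
P(0) × (1.0000 + 0.9737 + 0.4111 + 0.1989 + 0.09473 + 0.05052 + 0.02795) = 1
P(0) × 2.7569 = 1
P(0) = 1/2.7569 = 0.3627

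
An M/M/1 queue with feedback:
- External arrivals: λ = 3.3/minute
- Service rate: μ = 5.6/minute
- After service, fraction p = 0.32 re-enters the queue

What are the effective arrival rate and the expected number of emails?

Effective arrival rate: λ_eff = λ/(1-p) = 3.3/(1-0.32) = 3.3/0.68 = 4.852941
ρ = λ_eff/μ = 4.852941/5.6 = 0.866597
L = ρ/(1-ρ) = 0.866597/(1-0.866597) = 6.4961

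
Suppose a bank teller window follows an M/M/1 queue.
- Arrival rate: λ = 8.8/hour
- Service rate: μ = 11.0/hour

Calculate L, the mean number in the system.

ρ = λ/μ = 8.8/11.0 = 0.8000
For M/M/1: L = λ/(μ-λ)
L = 8.8/(11.0-8.8) = 8.8/2.20
L = 4.0000 transactions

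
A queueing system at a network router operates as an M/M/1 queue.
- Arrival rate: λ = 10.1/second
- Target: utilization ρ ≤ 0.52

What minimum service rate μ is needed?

ρ = λ/μ, so μ = λ/ρ
μ ≥ 10.1/0.52 = 19.4231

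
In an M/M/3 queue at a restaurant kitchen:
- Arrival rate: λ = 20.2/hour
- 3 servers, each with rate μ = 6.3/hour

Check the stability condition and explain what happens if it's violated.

Stability requires ρ = λ/(cμ) < 1
ρ = 20.2/(3 × 6.3) = 20.2/18.90 = 1.0688
Since 1.0688 ≥ 1, the system is UNSTABLE.
Need c > λ/μ = 20.2/6.3 = 3.21.
Minimum servers needed: c = 4.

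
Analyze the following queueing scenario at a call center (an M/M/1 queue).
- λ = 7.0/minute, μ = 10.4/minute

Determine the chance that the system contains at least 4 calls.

ρ = λ/μ = 7.0/10.4 = 0.67308
P(N ≥ n) = ρⁿ
P(N ≥ 4) = 0.67308^4
P(N ≥ 4) = 0.2052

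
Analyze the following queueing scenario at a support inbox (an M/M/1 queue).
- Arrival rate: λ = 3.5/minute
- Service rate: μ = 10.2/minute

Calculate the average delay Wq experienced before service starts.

First, compute utilization: ρ = λ/μ = 3.5/10.2 = 0.3431
For M/M/1: Wq = λ/(μ(μ-λ))
Wq = 3.5/(10.2 × (10.2-3.5))
Wq = 3.5/(10.2 × 6.70)
Wq = 0.05121 minutes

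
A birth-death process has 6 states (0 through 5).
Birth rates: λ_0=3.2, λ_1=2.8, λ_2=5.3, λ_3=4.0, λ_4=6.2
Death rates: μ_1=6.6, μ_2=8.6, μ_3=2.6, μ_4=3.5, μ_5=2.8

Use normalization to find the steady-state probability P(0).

Ratios P(n)/P(0) = (λ₀···λₙ₋₁)/(μ₁···μₙ):
P(1)/P(0) = (3.2)/(6.6) = 0.4848
P(2)/P(0) = (3.2×2.8)/(6.6×8.6) = 0.1579
P(3)/P(0) = (3.2×2.8×5.3)/(6.6×8.6×2.6) = 0.3218
P(4)/P(0) = (3.2×2.8×5.3×4.0)/(6.6×8.6×2.6×3.5) = 0.3678
P(5)/P(0) = (3.2×2.8×5.3×4.0×6.2)/(6.6×8.6×2.6×3.5×2.8) = 0.8143

Normalization: ∑ P(n) = 1
P(0) × (1.0000 + 0.4848 + 0.1579 + 0.3218 + 0.3678 + 0.8143) = 1
P(0) × 3.1466 = 1
P(0) = 1/3.1466 = 0.3178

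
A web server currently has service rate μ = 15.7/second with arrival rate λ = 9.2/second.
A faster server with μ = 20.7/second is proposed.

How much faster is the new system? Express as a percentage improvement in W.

System 1: ρ₁ = 9.2/15.7 = 0.5860, W₁ = 1/(15.7-9.2) = 0.15385
System 2: ρ₂ = 9.2/20.7 = 0.4444, W₂ = 1/(20.7-9.2) = 0.086957
Improvement: (W₁-W₂)/W₁ = (0.15385-0.086957)/0.15385 = 43.48%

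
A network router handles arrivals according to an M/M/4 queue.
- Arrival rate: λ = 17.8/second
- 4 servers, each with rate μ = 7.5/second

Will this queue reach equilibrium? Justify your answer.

Stability requires ρ = λ/(cμ) < 1
ρ = 17.8/(4 × 7.5) = 17.8/30.00 = 0.5933
Since 0.5933 < 1, the system is STABLE.
The servers are busy 59.33% of the time.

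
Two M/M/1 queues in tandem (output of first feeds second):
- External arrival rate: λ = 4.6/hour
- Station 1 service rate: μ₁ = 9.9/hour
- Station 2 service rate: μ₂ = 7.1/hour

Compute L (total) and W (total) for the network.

By Jackson's theorem, each station behaves as independent M/M/1.
Station 1: ρ₁ = 4.6/9.9 = 0.4646, L₁ = ρ₁/(1-ρ₁) = λ/(μ₁-λ) = 4.6/5.30 = 0.8679
Station 2: ρ₂ = 4.6/7.1 = 0.6479, L₂ = ρ₂/(1-ρ₂) = λ/(μ₂-λ) = 4.6/2.50 = 1.8400
Total: L = L₁ + L₂ = 0.8679 + 1.8400 = 2.7079
W = L/λ = 2.7079/4.6 = 0.5887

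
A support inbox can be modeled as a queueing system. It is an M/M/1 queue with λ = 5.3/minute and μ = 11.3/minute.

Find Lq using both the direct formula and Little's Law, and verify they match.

Method 1 (direct): Lq = λ²/(μ(μ-λ)) = 28.09/(11.3 × 6.00) = 0.4143

Method 2 (Little's Law):
W = 1/(μ-λ) = 1/6.00 = 0.16667
Wq = W - 1/μ = 0.16667 - 0.088496 = 0.07817
Lq = λWq = 5.3 × 0.07817 = 0.4143 ✔ (matches Method 1)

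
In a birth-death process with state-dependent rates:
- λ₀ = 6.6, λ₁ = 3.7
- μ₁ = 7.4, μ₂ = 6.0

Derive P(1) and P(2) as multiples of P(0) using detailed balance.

Balance equations:
State 0: λ₀P₀ = μ₁P₁ → P₁ = (λ₀/μ₁)P₀ = (6.6/7.4)P₀ = 0.8919P₀
State 1: P₂ = (λ₀λ₁)/(μ₁μ₂)P₀ = (6.6×3.7)/(7.4×6.0)P₀ = 0.5500P₀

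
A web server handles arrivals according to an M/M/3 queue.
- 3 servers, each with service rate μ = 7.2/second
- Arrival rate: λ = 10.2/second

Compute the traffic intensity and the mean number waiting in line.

Traffic intensity: ρ = λ/(cμ) = 10.2/(3×7.2) = 0.4722
Since ρ = 0.4722 < 1, system is stable.
Offered load a = λ/μ = cρ = 10.2/7.2 = 1.4167
P₀ = [ Σₙ₌₀^2 aⁿ/n! + a^3/(3!(1-ρ)) ]⁻¹
Σ = a^0/0! + a^1/1! + a^2/2! = 1.00000 + 1.41667 + 1.00347 = 3.4201
a^3/(3!(1-ρ)) = 2.8432/(6 × 0.5278) = 0.8978
P₀ = 1/(3.4201 + 0.8978) = 0.2316
Lq = P₀·a^3·ρ / (3!(1-ρ)²) = 0.23159 × 2.8432 × 0.47222 / (6 × 0.27855) = 0.1860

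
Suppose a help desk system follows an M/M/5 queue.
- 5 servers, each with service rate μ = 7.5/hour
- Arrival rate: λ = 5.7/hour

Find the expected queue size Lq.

Traffic intensity: ρ = λ/(cμ) = 5.7/(5×7.5) = 0.1520
Since ρ = 0.1520 < 1, system is stable.
Offered load a = λ/μ = cρ = 5.7/7.5 = 0.7600
P₀ = [ Σₙ₌₀^4 aⁿ/n! + a^5/(5!(1-ρ)) ]⁻¹
Σ = a^0/0! + a^1/1! + a^2/2! + a^3/3! + a^4/4! = 1.0000 + 0.7600 + 0.2888 + 0.07316 + 0.01390 = 2.1359
a^5/(5!(1-ρ)) = 0.2536/(120 × 0.8480) = 0.002492
P₀ = 1/(2.1359 + 0.002492) = 0.4676
Lq = P₀·a^5·ρ / (5!(1-ρ)²) = 0.4676 × 0.2536 × 0.1520 / (120 × 0.7191) = 0.0002089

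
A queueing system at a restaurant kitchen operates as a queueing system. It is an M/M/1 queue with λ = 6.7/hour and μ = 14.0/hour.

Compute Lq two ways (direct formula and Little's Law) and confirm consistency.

Method 1 (direct): Lq = λ²/(μ(μ-λ)) = 44.89/(14.0 × 7.30) = 0.4392

Method 2 (Little's Law):
W = 1/(μ-λ) = 1/7.30 = 0.1369863
Wq = W - 1/μ = 0.1369863 - 0.07142857 = 0.065558
Lq = λWq = 6.7 × 0.065558 = 0.4392 ✔ (matches Method 1)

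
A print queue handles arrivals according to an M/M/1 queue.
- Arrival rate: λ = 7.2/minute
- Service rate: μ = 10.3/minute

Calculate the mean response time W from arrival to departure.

First, compute utilization: ρ = λ/μ = 7.2/10.3 = 0.6990
For M/M/1: W = 1/(μ-λ)
W = 1/(10.3-7.2) = 1/3.10
W = 0.3226 minutes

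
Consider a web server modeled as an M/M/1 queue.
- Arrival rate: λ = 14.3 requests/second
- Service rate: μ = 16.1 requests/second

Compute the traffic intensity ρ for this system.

Server utilization: ρ = λ/μ
ρ = 14.3/16.1 = 0.8882
The server is busy 88.82% of the time.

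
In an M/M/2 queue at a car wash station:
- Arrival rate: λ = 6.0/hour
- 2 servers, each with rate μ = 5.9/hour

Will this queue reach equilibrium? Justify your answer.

Stability requires ρ = λ/(cμ) < 1
ρ = 6.0/(2 × 5.9) = 6.0/11.80 = 0.5085
Since 0.5085 < 1, the system is STABLE.
The servers are busy 50.85% of the time.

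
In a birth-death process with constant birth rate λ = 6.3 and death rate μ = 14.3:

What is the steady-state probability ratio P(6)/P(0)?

For constant rates: P(n)/P(0) = (λ/μ)^n
P(6)/P(0) = (6.3/14.3)^6 = 0.44056^6 = 0.007312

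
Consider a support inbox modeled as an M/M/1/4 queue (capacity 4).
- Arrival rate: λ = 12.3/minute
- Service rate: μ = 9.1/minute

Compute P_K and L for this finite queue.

ρ = λ/μ = 12.3/9.1 = 1.35165
P₀ = (1-ρ)/(1-ρ^(K+1)) = (1-1.35165)/(1-1.35165^5) = -0.35165/-3.5115 = 0.1001
P_K = P₀×ρ^K = 0.100142 × 1.35165^4 = 0.100142 × 3.33777 = 0.3343
Blocking probability P_4 = 0.3343 (33.43%)
L = ρ[1 - (K+1)ρ^K + Kρ^(K+1)] / [(1-ρ)(1-ρ^(K+1))]
L = 1.35165 × (1 - 5×3.33777 + 4×4.51150) / ((1 - 1.35165) × (1 - 4.51150)) = 2.5802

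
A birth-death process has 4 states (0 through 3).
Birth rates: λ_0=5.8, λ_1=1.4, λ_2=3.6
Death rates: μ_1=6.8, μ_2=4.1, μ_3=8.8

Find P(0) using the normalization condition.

Ratios P(n)/P(0) = (λ₀···λₙ₋₁)/(μ₁···μₙ):
P(1)/P(0) = (5.8)/(6.8) = 0.85294
P(2)/P(0) = (5.8×1.4)/(6.8×4.1) = 0.29125
P(3)/P(0) = (5.8×1.4×3.6)/(6.8×4.1×8.8) = 0.11915

Normalization: ∑ P(n) = 1
P(0) × (1.0000 + 0.85294 + 0.29125 + 0.11915) = 1
P(0) × 2.2633 = 1
P(0) = 1/2.2633 = 0.4418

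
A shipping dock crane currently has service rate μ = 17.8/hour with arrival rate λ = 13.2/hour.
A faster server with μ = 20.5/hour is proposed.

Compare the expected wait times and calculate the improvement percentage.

System 1: ρ₁ = 13.2/17.8 = 0.7416, W₁ = 1/(17.8-13.2) = 0.217391
System 2: ρ₂ = 13.2/20.5 = 0.6439, W₂ = 1/(20.5-13.2) = 0.136986
Improvement: (W₁-W₂)/W₁ = (0.217391-0.136986)/0.217391 = 36.99%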